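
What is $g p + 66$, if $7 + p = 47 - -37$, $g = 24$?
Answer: $1914$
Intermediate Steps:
$p = 77$ ($p = -7 + \left(47 - -37\right) = -7 + \left(47 + 37\right) = -7 + 84 = 77$)
$g p + 66 = 24 \cdot 77 + 66 = 1848 + 66 = 1914$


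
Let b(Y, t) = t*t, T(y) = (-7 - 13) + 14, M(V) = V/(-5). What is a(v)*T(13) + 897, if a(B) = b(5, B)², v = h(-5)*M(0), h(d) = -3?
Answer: 897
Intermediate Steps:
M(V) = -V/5 (M(V) = V*(-⅕) = -V/5)
v = 0 (v = -(-3)*0/5 = -3*0 = 0)
T(y) = -6 (T(y) = -20 + 14 = -6)
b(Y, t) = t²
a(B) = B⁴ (a(B) = (B²)² = B⁴)
a(v)*T(13) + 897 = 0⁴*(-6) + 897 = 0*(-6) + 897 = 0 + 897 = 897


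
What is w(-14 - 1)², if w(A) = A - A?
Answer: 0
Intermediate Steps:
w(A) = 0
w(-14 - 1)² = 0² = 0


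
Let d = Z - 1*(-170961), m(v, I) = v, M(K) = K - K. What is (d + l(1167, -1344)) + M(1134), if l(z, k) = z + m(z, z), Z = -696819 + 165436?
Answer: -358088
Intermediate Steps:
Z = -531383
M(K) = 0
d = -360422 (d = -531383 - 1*(-170961) = -531383 + 170961 = -360422)
l(z, k) = 2*z (l(z, k) = z + z = 2*z)
(d + l(1167, -1344)) + M(1134) = (-360422 + 2*1167) + 0 = (-360422 + 2334) + 0 = -358088 + 0 = -358088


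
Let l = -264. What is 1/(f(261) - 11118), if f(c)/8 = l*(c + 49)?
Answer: -1/665838 ≈ -1.5019e-6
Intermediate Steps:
f(c) = -103488 - 2112*c (f(c) = 8*(-264*(c + 49)) = 8*(-264*(49 + c)) = 8*(-12936 - 264*c) = -103488 - 2112*c)
1/(f(261) - 11118) = 1/((-103488 - 2112*261) - 11118) = 1/((-103488 - 551232) - 11118) = 1/(-654720 - 11118) = 1/(-665838) = -1/665838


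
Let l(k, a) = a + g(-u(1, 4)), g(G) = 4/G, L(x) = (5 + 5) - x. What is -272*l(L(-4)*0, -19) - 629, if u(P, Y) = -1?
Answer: 3451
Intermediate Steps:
L(x) = 10 - x
l(k, a) = 4 + a (l(k, a) = a + 4/((-1*(-1))) = a + 4/1 = a + 4*1 = a + 4 = 4 + a)
-272*l(L(-4)*0, -19) - 629 = -272*(4 - 19) - 629 = -272*(-15) - 629 = 4080 - 629 = 3451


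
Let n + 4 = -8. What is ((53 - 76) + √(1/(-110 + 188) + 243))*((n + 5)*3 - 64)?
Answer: 1955 - 85*√1478490/78 ≈ 629.95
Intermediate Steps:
n = -12 (n = -4 - 8 = -12)
((53 - 76) + √(1/(-110 + 188) + 243))*((n + 5)*3 - 64) = ((53 - 76) + √(1/(-110 + 188) + 243))*((-12 + 5)*3 - 64) = (-23 + √(1/78 + 243))*(-7*3 - 64) = (-23 + √(1/78 + 243))*(-21 - 64) = (-23 + √(18955/78))*(-85) = (-23 + √1478490/78)*(-85) = 1955 - 85*√1478490/78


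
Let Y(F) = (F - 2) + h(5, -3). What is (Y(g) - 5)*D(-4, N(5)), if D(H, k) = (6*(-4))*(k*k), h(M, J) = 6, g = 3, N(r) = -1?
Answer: -48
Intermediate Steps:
Y(F) = 4 + F (Y(F) = (F - 2) + 6 = (-2 + F) + 6 = 4 + F)
D(H, k) = -24*k²
(Y(g) - 5)*D(-4, N(5)) = ((4 + 3) - 5)*(-24*(-1)²) = (7 - 5)*(-24*1) = 2*(-24) = -48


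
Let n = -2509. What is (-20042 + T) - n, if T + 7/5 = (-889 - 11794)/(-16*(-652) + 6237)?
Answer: -1461467983/83345 ≈ -17535.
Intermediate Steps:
T = -180098/83345 (T = -7/5 + (-889 - 11794)/(-16*(-652) + 6237) = -7/5 - 12683/(10432 + 6237) = -7/5 - 12683/16669 = -180098/83345 ≈ -2.1609)
(-20042 + T) - n = (-20042 - 180098/83345) - 1*(-2509) = -1670580588/83345 + 2509 = -1461467983/83345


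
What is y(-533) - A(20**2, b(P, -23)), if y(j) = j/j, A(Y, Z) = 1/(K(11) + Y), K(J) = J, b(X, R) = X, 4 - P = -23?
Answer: 410/411 ≈ 0.99757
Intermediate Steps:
P = 27 (P = 4 - 1*(-23) = 4 + 23 = 27)
A(Y, Z) = 1/(11 + Y)
y(j) = 1
y(-533) - A(20**2, b(P, -23)) = 1 - 1/(11 + 20**2) = 1 - 1/(11 + 400) = 1 - 1/411 = 410/411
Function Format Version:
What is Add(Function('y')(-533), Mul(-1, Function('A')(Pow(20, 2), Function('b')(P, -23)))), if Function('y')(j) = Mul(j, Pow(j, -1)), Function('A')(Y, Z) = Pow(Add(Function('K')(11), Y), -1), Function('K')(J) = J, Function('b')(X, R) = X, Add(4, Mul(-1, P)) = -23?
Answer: Rational(410, 411) ≈ 0.99757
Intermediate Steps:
P = 27 (P = Add(4, Mul(-1, -23)) = Add(4, 23) = 27)
Function('A')(Y, Z) = Pow(Add(11, Y), -1)
Function('y')(j) = 1
Add(Function('y')(-533), Mul(-1, Function('A')(Pow(20, 2), Function('b')(P, -23)))) = Add(1, Mul(-1, Pow(Add(11, Pow(20, 2)), -1))) = Add(1, Mul(-1, Pow(Add(11, 400), -1))) = Add(1, Mul(-1, Pow(411, -1))) = Add(1, Mul(-1, Rational(1, 411))) = Add(1, Rational(-1, 411)) = Rational(410, 411)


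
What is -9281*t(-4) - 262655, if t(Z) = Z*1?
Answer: -225531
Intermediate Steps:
t(Z) = Z
-9281*t(-4) - 262655 = -9281*(-4) - 262655 = 37124 - 262655 = -225531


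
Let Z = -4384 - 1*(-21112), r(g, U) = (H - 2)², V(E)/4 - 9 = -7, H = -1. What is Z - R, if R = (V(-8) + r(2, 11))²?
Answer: 16439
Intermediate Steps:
V(E) = 8 (V(E) = 36 + 4*(-7) = 36 - 28 = 8)
r(g, U) = 9 (r(g, U) = (-1 - 2)² = (-3)² = 9)
R = 289 (R = (8 + 9)² = 17² = 289)
Z = 16728 (Z = -4384 + 21112 = 16728)
Z - R = 16728 - 1*289 = 16728 - 289 = 16439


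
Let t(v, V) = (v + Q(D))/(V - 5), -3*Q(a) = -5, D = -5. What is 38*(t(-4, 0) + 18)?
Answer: 10526/15 ≈ 701.73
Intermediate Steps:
Q(a) = 5/3 (Q(a) = -1/3*(-5) = 5/3)
t(v, V) = (5/3 + v)/(-5 + V) (t(v, V) = (v + 5/3)/(V - 5) = (5/3 + v)/(-5 + V))
38*(t(-4, 0) + 18) = 38*((5/3 - 4)/(-5 + 0) + 18) = 38*(-7/3/(-5) + 18) = 38*(-1/5*(-7/3) + 18) = 38*(7/15 + 18) = 38*(277/15) = 10526/15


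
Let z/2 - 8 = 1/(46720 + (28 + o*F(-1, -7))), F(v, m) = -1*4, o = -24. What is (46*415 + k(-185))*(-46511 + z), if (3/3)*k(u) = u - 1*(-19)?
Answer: -10304173721718/11711 ≈ -8.7987e+8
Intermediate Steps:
k(u) = 19 + u (k(u) = u - 1*(-19) = u + 19 = 19 + u)
F(v, m) = -4
z = 374753/23422 (z = 16 + 2/(46720 + (28 - 24*(-4))) = 16 + 2/(46720 + (28 + 96)) = 16 + 2/(46720 + 124) = 16 + 2/46844 = 16 + 2*(1/46844) = 16 + 1/23422 = 374753/23422 ≈ 16.000)
(46*415 + k(-185))*(-46511 + z) = (46*415 + (19 - 185))*(-46511 + 374753/23422) = (19090 - 166)*(-1089005889/23422) = 18924*(-1089005889/23422) = -10304173721718/11711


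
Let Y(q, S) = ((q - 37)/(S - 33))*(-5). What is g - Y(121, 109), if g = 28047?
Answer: 532998/19 ≈ 28053.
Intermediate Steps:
Y(q, S) = -5*(-37 + q)/(-33 + S) (Y(q, S) = ((-37 + q)/(-33 + S))*(-5) = -5*(-37 + q)/(-33 + S))
g - Y(121, 109) = 28047 - 5*(37 - 1*121)/(-33 + 109) = 28047 - 5*(37 - 121)/76 = 28047 - 5*(-84)/76 = 28047 - 1*(-105/19) = 28047 + 105/19 = 532998/19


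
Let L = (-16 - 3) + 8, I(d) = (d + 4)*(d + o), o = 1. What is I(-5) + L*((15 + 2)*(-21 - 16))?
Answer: 6923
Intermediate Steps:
I(d) = (1 + d)*(4 + d) (I(d) = (d + 4)*(d + 1) = (4 + d)*(1 + d) = (1 + d)*(4 + d))
L = -11 (L = -19 + 8 = -11)
I(-5) + L*((15 + 2)*(-21 - 16)) = (4 + (-5)**2 + 5*(-5)) - 11*(15 + 2)*(-21 - 16) = (4 + 25 - 25) - 187*(-37) = 4 - 11*(-629) = 4 + 6919 = 6923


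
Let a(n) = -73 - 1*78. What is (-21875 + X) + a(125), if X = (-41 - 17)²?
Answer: -18662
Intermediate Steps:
a(n) = -151 (a(n) = -73 - 78 = -151)
X = 3364 (X = (-58)² = 3364)
(-21875 + X) + a(125) = (-21875 + 3364) - 151 = -18511 - 151 = -18662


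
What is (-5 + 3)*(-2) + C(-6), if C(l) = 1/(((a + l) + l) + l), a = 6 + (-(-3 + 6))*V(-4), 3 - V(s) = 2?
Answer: 59/15 ≈ 3.9333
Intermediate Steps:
V(s) = 1 (V(s) = 3 - 1*2 = 3 - 2 = 1)
a = 3 (a = 6 - (-3 + 6)*1 = 6 - 1*3*1 = 6 - 3*1 = 6 - 3 = 3)
C(l) = 1/(3 + 3*l) (C(l) = 1/(((3 + l) + l) + l) = 1/((3 + 2*l) + l) = 1/(3 + 3*l))
(-5 + 3)*(-2) + C(-6) = (-5 + 3)*(-2) + 1/(3*(1 - 6)) = -2*(-2) + (⅓)/(-5) = 4 + (⅓)*(-⅕) = 4 - 1/15 = 59/15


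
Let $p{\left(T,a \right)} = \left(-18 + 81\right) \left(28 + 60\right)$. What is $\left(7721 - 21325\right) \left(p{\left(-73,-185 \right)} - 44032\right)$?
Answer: $523590752$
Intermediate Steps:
$p{\left(T,a \right)} = 5544$ ($p{\left(T,a \right)} = 63 \cdot 88 = 5544$)
$\left(7721 - 21325\right) \left(p{\left(-73,-185 \right)} - 44032\right) = \left(7721 - 21325\right) \left(5544 - 44032\right) = \left(-13604\right) \left(-38488\right) = 523590752$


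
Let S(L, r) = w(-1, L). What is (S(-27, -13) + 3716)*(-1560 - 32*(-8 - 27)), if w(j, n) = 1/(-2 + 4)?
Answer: -1635260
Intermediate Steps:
w(j, n) = 1/2
S(L, r) = 1/2
(S(-27, -13) + 3716)*(-1560 - 32*(-8 - 27)) = (1/2 + 3716)*(-1560 - 32*(-8 - 27)) = 7433*(-1560 - 32*(-35))/2 = 7433*(-1560 + 1120)/2 = (7433/2)*(-440) = -1635260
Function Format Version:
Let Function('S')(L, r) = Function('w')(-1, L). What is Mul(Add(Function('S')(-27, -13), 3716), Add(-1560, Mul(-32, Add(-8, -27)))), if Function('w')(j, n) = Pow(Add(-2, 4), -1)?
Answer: -1635260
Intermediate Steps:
Function('w')(j, n) = Rational(1, 2) (Function('w')(j, n) = Pow(2, -1) = Rational(1, 2))
Function('S')(L, r) = Rational(1, 2)
Mul(Add(Function('S')(-27, -13), 3716), Add(-1560, Mul(-32, Add(-8, -27)))) = Mul(Add(Rational(1, 2), 3716), Add(-1560, Mul(-32, Add(-8, -27)))) = Mul(Rational(7433, 2), Add(-1560, Mul(-32, -35))) = Mul(Rational(7433, 2), Add(-1560, 1120)) = Mul(Rational(7433, 2), -440) = -1635260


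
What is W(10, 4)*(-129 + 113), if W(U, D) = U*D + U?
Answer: -800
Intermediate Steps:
W(U, D) = U + D*U (W(U, D) = D*U + U = U + D*U)
W(10, 4)*(-129 + 113) = (10*(1 + 4))*(-129 + 113) = (10*5)*(-16) = 50*(-16) = -800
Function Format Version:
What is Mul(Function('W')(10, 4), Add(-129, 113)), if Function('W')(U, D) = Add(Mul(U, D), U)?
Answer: -800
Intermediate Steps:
Function('W')(U, D) = Add(U, Mul(D, U)) (Function('W')(U, D) = Add(Mul(D, U), U) = Add(U, Mul(D, U)))
Mul(Function('W')(10, 4), Add(-129, 113)) = Mul(Mul(10, Add(1, 4)), Add(-129, 113)) = Mul(Mul(10, 5), -16) = Mul(50, -16) = -800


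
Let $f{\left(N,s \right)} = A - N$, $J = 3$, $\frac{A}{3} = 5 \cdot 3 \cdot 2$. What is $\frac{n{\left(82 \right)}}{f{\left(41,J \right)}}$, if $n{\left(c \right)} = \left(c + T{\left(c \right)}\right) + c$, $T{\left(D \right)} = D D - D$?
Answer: $\frac{6806}{49} \approx 138.9$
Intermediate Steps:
$A = 90$ ($A = 3 \cdot 5 \cdot 3 \cdot 2 = 3 \cdot 15 \cdot 2 = 3 \cdot 30 = 90$)
$f{\left(N,s \right)} = 90 - N$
$T{\left(D \right)} = D^{2} - D$
$n{\left(c \right)} = 2 c + c \left(-1 + c\right)$ ($n{\left(c \right)} = \left(c + c \left(-1 + c\right)\right) + c = 2 c + c \left(-1 + c\right)$)
$\frac{n{\left(82 \right)}}{f{\left(41,J \right)}} = \frac{82 \left(1 + 82\right)}{90 - 41} = \frac{82 \cdot 83}{90 - 41} = \frac{6806}{49}$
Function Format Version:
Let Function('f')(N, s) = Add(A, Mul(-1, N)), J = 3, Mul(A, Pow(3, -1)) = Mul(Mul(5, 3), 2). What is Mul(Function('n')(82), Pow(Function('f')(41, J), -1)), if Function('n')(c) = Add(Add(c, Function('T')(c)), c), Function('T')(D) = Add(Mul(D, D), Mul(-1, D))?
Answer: Rational(6806, 49) ≈ 138.90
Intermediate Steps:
A = 90 (A = Mul(3, Mul(Mul(5, 3), 2)) = Mul(3, Mul(15, 2)) = Mul(3, 30) = 90)
Function('f')(N, s) = Add(90, Mul(-1, N))
Function('T')(D) = Add(Pow(D, 2), Mul(-1, D))
Function('n')(c) = Add(Mul(2, c), Mul(c, Add(-1, c))) (Function('n')(c) = Add(Add(c, Mul(c, Add(-1, c))), c) = Add(Mul(2, c), Mul(c, Add(-1, c))))
Mul(Function('n')(82), Pow(Function('f')(41, J), -1)) = Mul(Mul(82, Add(1, 82)), Pow(Add(90, Mul(-1, 41)), -1)) = Mul(Mul(82, 83), Pow(Add(90, -41), -1)) = Mul(6806, Pow(49, -1)) = Mul(6806, Rational(1, 49)) = Rational(6806, 49)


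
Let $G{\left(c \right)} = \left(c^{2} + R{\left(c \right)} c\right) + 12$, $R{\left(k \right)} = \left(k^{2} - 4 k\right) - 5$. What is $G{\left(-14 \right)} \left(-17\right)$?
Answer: $55250$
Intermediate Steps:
$R{\left(k \right)} = -5 + k^{2} - 4 k$
$G{\left(c \right)} = 12 + c^{2} + c \left(-5 + c^{2} - 4 c\right)$ ($G{\left(c \right)} = \left(c^{2} + \left(-5 + c^{2} - 4 c\right) c\right) + 12 = \left(c^{2} + c \left(-5 + c^{2} - 4 c\right)\right) + 12 = 12 + c^{2} + c \left(-5 + c^{2} - 4 c\right)$)
$G{\left(-14 \right)} \left(-17\right) = \left(12 + \left(-14\right)^{3} - -70 - 3 \left(-14\right)^{2}\right) \left(-17\right) = \left(12 - 2744 + 70 - 588\right) \left(-17\right) = \left(-3250\right) \left(-17\right) = 55250$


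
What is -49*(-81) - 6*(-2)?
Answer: 3981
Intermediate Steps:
-49*(-81) - 6*(-2) = 3969 + 12 = 3981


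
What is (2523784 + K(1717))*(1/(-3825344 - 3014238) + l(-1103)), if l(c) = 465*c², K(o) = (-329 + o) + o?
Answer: 9777317162403051500741/6839582 ≈ 1.4295e+15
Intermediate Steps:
K(o) = -329 + 2*o
(2523784 + K(1717))*(1/(-3825344 - 3014238) + l(-1103)) = (2523784 + (-329 + 2*1717))*(1/(-3825344 - 3014238) + 465*(-1103)²) = (2523784 + (-329 + 3434))*(1/(-6839582) + 465*1216609) = (2523784 + 3105)*(-1/6839582 + 565723185) = 2526889*(3869310113108669/6839582) = 9777317162403051500741/6839582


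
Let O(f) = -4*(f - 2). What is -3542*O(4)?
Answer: 28336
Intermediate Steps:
O(f) = 8 - 4*f (O(f) = -4*(-2 + f) = 8 - 4*f)
-3542*O(4) = -3542*(8 - 4*4) = -3542*(8 - 16) = -3542*(-8) = 28336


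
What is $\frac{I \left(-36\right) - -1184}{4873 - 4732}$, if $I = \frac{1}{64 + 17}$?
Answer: $\frac{10652}{1269} \approx 8.394$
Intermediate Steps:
$I = \frac{1}{81} \approx 0.012346$
$\frac{I \left(-36\right) - -1184}{4873 - 4732} = \frac{\frac{1}{81} \left(-36\right) - -1184}{4873 - 4732} = \frac{- \frac{4}{9} + 1184}{141} = \frac{10652}{9} \cdot \frac{1}{141} = \frac{10652}{1269}$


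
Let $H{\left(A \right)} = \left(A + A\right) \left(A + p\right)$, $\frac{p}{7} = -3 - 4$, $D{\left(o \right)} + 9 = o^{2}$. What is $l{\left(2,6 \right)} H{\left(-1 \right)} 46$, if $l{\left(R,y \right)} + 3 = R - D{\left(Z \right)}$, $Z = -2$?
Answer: $18400$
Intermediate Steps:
$D{\left(o \right)} = -9 + o^{2}$
$p = -49$ ($p = 7 \left(-3 - 4\right) = 7 \left(-7\right) = -49$)
$H{\left(A \right)} = 2 A \left(-49 + A\right)$ ($H{\left(A \right)} = \left(A + A\right) \left(A - 49\right) = 2 A \left(-49 + A\right)$)
$l{\left(R,y \right)} = 2 + R$ ($l{\left(R,y \right)} = -3 + \left(R - \left(-9 + \left(-2\right)^{2}\right)\right) = -3 + \left(R - \left(-9 + 4\right)\right) = -3 + \left(R - -5\right) = -3 + \left(R + 5\right) = -3 + \left(5 + R\right) = 2 + R$)
$l{\left(2,6 \right)} H{\left(-1 \right)} 46 = \left(2 + 2\right) 2 \left(-1\right) \left(-49 - 1\right) 46 = 4 \cdot 2 \left(-1\right) \left(-50\right) 46 = 4 \cdot 100 \cdot 46 = 400 \cdot 46 = 18400$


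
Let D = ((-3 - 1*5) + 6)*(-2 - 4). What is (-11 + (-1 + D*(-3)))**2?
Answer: 2304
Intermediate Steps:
D = 12 (D = ((-3 - 5) + 6)*(-6) = (-8 + 6)*(-6) = -2*(-6) = 12)
(-11 + (-1 + D*(-3)))**2 = (-11 + (-1 + 12*(-3)))**2 = (-11 + (-1 - 36))**2 = (-11 - 37)**2 = (-48)**2 = 2304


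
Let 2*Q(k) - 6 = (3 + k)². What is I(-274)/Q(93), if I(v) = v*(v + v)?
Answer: 150152/4611 ≈ 32.564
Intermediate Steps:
Q(k) = 3 + (3 + k)²/2
I(v) = 2*v² (I(v) = v*(2*v) = 2*v²)
I(-274)/Q(93) = (2*(-274)²)/(3 + (3 + 93)²/2) = (2*75076)/(3 + (½)*96²) = 150152/(3 + (½)*9216) = 150152/(3 + 4608) = 150152/4611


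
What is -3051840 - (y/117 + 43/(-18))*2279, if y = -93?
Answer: -712432705/234 ≈ -3.0446e+6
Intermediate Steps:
-3051840 - (y/117 + 43/(-18))*2279 = -3051840 - (-93/117 + 43/(-18))*2279 = -3051840 - (-93*1/117 + 43*(-1/18))*2279 = -3051840 - (-31/39 - 43/18)*2279 = -3051840 - (-745)*2279/234 = -3051840 - 1*(-1697855/234) = -3051840 + 1697855/234 = -712432705/234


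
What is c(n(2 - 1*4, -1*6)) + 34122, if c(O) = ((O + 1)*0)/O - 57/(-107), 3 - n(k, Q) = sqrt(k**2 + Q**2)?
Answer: 3651111/107 ≈ 34123.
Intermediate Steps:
n(k, Q) = 3 - sqrt(Q**2 + k**2) (n(k, Q) = 3 - sqrt(k**2 + Q**2) = 3 - sqrt(Q**2 + k**2))
c(O) = 57/107 (c(O) = ((1 + O)*0)/O - 57*(-1/107) = 0/O + 57/107 = 0 + 57/107 = 57/107)
c(n(2 - 1*4, -1*6)) + 34122 = 57/107 + 34122 = 3651111/107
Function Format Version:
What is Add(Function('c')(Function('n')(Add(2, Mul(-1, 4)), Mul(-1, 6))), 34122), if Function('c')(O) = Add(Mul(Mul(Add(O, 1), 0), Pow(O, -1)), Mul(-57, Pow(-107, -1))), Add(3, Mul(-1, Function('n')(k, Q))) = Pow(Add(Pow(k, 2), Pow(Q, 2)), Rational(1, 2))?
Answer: Rational(3651111, 107) ≈ 34123.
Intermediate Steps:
Function('n')(k, Q) = Add(3, Mul(-1, Pow(Add(Pow(Q, 2), Pow(k, 2)), Rational(1, 2)))) (Function('n')(k, Q) = Add(3, Mul(-1, Pow(Add(Pow(k, 2), Pow(Q, 2)), Rational(1, 2)))) = Add(3, Mul(-1, Pow(Add(Pow(Q, 2), Pow(k, 2)), Rational(1, 2)))))
Function('c')(O) = Rational(57, 107) (Function('c')(O) = Add(Mul(Mul(Add(1, O), 0), Pow(O, -1)), Mul(-57, Rational(-1, 107))) = Add(Mul(0, Pow(O, -1)), Rational(57, 107)) = Add(0, Rational(57, 107)) = Rational(57, 107))
Add(Function('c')(Function('n')(Add(2, Mul(-1, 4)), Mul(-1, 6))), 34122) = Add(Rational(57, 107), 34122) = Rational(3651111, 107)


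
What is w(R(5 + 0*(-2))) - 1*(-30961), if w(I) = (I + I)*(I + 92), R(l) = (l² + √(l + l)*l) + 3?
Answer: 38181 + 1480*√10 ≈ 42861.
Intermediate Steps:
R(l) = 3 + l² + √2*l^(3/2) (R(l) = (l² + √(2*l)*l) + 3 = (l² + (√2*√l)*l) + 3 = (l² + √2*l^(3/2)) + 3 = 3 + l² + √2*l^(3/2))
w(I) = 2*I*(92 + I) (w(I) = (2*I)*(92 + I) = 2*I*(92 + I))
w(R(5 + 0*(-2))) - 1*(-30961) = 2*(3 + (5 + 0*(-2))² + √2*(5 + 0*(-2))^(3/2))*(92 + (3 + (5 + 0*(-2))² + √2*(5 + 0*(-2))^(3/2))) - 1*(-30961) = 2*(3 + (5 + 0)² + √2*(5 + 0)^(3/2))*(92 + (3 + (5 + 0)² + √2*(5 + 0)^(3/2))) + 30961 = 2*(3 + 5² + √2*5^(3/2))*(92 + (3 + 5² + √2*5^(3/2))) + 30961 = 2*(3 + 25 + √2*(5*√5))*(92 + (3 + 25 + √2*(5*√5))) + 30961 = 2*(3 + 25 + 5*√10)*(92 + (3 + 25 + 5*√10)) + 30961 = 2*(28 + 5*√10)*(92 + (28 + 5*√10)) + 30961 = 2*(28 + 5*√10)*(120 + 5*√10) + 30961 = 30961 + 2*(28 + 5*√10)*(120 + 5*√10)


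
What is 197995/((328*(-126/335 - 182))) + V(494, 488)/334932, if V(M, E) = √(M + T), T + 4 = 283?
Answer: -9475475/2862784 + √773/334932 ≈ -3.3098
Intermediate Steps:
T = 279 (T = -4 + 283 = 279)
V(M, E) = √(279 + M) (V(M, E) = √(M + 279) = √(279 + M))
197995/((328*(-126/335 - 182))) + V(494, 488)/334932 = 197995/((328*(-126/335 - 182))) + √(279 + 494)/334932 = 197995/((328*(-126*1/335 - 182))) + √773*(1/334932) = 197995/((328*(-126/335 - 182))) + √773/334932 = 197995/((328*(-61096/335))) + √773/334932 = 197995/(-20039488/335) + √773/334932 = 197995*(-335/20039488) + √773/334932 = -9475475/2862784 + √773/334932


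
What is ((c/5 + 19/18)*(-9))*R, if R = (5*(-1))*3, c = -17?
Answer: -633/2 ≈ -316.50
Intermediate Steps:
R = -15 (R = -5*3 = -15)
((c/5 + 19/18)*(-9))*R = ((-17/5 + 19/18)*(-9))*(-15) = -211/90*(-9)*(-15) = (211/10)*(-15) = -633/2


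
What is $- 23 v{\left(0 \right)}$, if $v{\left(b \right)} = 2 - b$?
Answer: $-46$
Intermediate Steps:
$- 23 v{\left(0 \right)} = - 23 \left(2 - 0\right) = - 23 \left(2 + 0\right) = \left(-23\right) 2 = -46$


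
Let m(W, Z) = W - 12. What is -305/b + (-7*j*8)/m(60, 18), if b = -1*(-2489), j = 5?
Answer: -88945/14934 ≈ -5.9559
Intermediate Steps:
m(W, Z) = -12 + W
b = 2489
-305/b + (-7*j*8)/m(60, 18) = -305/2489 + (-7*5*8)/(-12 + 60) = -305*1/2489 - 35*8/48 = -305/2489 - 280*1/48 = -305/2489 - 35/6 = -88945/14934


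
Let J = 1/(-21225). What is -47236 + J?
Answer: -1002584101/21225 ≈ -47236.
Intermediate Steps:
J = -1/21225 ≈ -4.7114e-5
-47236 + J = -47236 - 1/21225 = -1002584101/21225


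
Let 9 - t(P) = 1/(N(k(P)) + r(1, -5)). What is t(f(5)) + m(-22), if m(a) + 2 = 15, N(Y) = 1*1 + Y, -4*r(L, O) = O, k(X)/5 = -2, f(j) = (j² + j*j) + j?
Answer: 686/31 ≈ 22.129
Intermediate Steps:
f(j) = j + 2*j² (f(j) = (j² + j²) + j = 2*j² + j = j + 2*j²)
k(X) = -10 (k(X) = 5*(-2) = -10)
r(L, O) = -O/4
N(Y) = 1 + Y
m(a) = 13 (m(a) = -2 + 15 = 13)
t(P) = 283/31 (t(P) = 9 - 1/((1 - 10) - ¼*(-5)) = 9 - 1/(-9 + 5/4) = 9 - 1/(-31/4) = 9 - 1*(-4/31) = 9 + 4/31 = 283/31)
t(f(5)) + m(-22) = 283/31 + 13 = 686/31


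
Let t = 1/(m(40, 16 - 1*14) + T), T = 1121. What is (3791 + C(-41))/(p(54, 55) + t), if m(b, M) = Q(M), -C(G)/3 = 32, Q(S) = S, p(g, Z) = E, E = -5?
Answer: -4149485/5614 ≈ -739.13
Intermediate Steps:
p(g, Z) = -5
C(G) = -96 (C(G) = -3*32 = -96)
m(b, M) = M
t = 1/1123 (t = 1/((16 - 1*14) + 1121) = 1/((16 - 14) + 1121) = 1/(2 + 1121) = 1/1123 ≈ 0.00089047)
(3791 + C(-41))/(p(54, 55) + t) = (3791 - 96)/(-5 + 1/1123) = 3695/(-5614/1123) = 3695*(-1123/5614) = -4149485/5614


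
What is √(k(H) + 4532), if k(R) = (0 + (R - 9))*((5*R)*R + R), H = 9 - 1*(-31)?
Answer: 2*√63443 ≈ 503.76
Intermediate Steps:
H = 40 (H = 9 + 31 = 40)
k(R) = (-9 + R)*(R + 5*R²) (k(R) = (0 + (-9 + R))*(5*R² + R) = (-9 + R)*(R + 5*R²))
√(k(H) + 4532) = √(40*(-9 - 44*40 + 5*40²) + 4532) = √(40*(-9 - 1760 + 5*1600) + 4532) = √(40*(-9 - 1760 + 8000) + 4532) = √(40*6231 + 4532) = √(249240 + 4532) = √253772 = 2*√63443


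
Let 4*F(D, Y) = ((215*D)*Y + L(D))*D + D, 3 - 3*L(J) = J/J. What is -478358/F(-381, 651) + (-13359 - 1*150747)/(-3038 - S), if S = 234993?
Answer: 1666880713106494/2418092509480315 ≈ 0.68934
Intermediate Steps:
L(J) = ⅔ (L(J) = 1 - J/(3*J) = 1 - ⅓*1 = 1 - ⅓ = ⅔)
F(D, Y) = D/4 + D*(⅔ + 215*D*Y)/4 (F(D, Y) = (((215*D)*Y + ⅔)*D + D)/4 = ((215*D*Y + ⅔)*D + D)/4 = ((⅔ + 215*D*Y)*D + D)/4 = (D*(⅔ + 215*D*Y) + D)/4 = (D + D*(⅔ + 215*D*Y))/4 = D/4 + D*(⅔ + 215*D*Y)/4)
-478358/F(-381, 651) + (-13359 - 1*150747)/(-3038 - S) = -478358*(-4/(635*(1 + 129*(-381)*651))) + (-13359 - 1*150747)/(-3038 - 1*234993) = -478358*(-4/(635*(1 - 31995999))) + (-13359 - 150747)/(-3038 - 234993) = -478358/((5/12)*(-381)*(-31995998)) - 164106/(-238031) = -478358/10158729365/2 - 164106*(-1/238031) = -478358*2/10158729365 + 164106/238031 = -956716/10158729365 + 164106/238031 = 1666880713106494/2418092509480315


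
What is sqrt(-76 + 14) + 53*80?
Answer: 4240 + I*sqrt(62) ≈ 4240.0 + 7.874*I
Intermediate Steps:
sqrt(-76 + 14) + 53*80 = sqrt(-62) + 4240 = I*sqrt(62) + 4240 = 4240 + I*sqrt(62)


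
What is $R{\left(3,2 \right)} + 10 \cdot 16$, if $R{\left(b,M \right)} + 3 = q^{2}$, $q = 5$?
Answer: $182$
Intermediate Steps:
$R{\left(b,M \right)} = 22$ ($R{\left(b,M \right)} = -3 + 5^{2} = -3 + 25 = 22$)
$R{\left(3,2 \right)} + 10 \cdot 16 = 22 + 10 \cdot 16 = 22 + 160 = 182$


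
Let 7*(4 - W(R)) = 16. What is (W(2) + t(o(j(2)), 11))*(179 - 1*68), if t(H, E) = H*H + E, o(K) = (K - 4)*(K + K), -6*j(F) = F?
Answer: 441817/189 ≈ 2337.7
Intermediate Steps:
j(F) = -F/6
W(R) = 12/7 (W(R) = 4 - ⅐*16 = 4 - 16/7 = 12/7)
o(K) = 2*K*(-4 + K) (o(K) = (-4 + K)*(2*K) = 2*K*(-4 + K))
t(H, E) = E + H² (t(H, E) = H² + E = E + H²)
(W(2) + t(o(j(2)), 11))*(179 - 1*68) = (12/7 + (11 + (2*(-⅙*2)*(-4 - ⅙*2))²))*(179 - 1*68) = (12/7 + (11 + (2*(-⅓)*(-4 - ⅓))²))*(179 - 68) = (12/7 + (11 + (2*(-⅓)*(-13/3))²))*111 = (12/7 + (11 + (26/9)²))*111 = (12/7 + (11 + 676/81))*111 = (12/7 + 1567/81)*111 = (11941/567)*111 = 441817/189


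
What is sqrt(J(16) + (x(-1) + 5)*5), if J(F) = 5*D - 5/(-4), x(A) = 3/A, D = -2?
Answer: sqrt(5)/2 ≈ 1.1180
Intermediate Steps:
J(F) = -35/4 (J(F) = 5*(-2) - 5/(-4) = -10 - 5*(-1/4) = -10 + 5/4 = -35/4)
sqrt(J(16) + (x(-1) + 5)*5) = sqrt(-35/4 + (3/(-1) + 5)*5) = sqrt(-35/4 + (3*(-1) + 5)*5) = sqrt(-35/4 + (-3 + 5)*5) = sqrt(-35/4 + 2*5) = sqrt(-35/4 + 10) = sqrt(5/4) = sqrt(5)/2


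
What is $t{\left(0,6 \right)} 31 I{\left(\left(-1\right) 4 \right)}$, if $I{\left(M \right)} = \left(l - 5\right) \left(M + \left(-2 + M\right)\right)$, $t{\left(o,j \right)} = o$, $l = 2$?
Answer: $0$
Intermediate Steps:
$I{\left(M \right)} = 6 - 6 M$ ($I{\left(M \right)} = \left(2 - 5\right) \left(M + \left(-2 + M\right)\right) = - 3 \left(-2 + 2 M\right) = 6 - 6 M$)
$t{\left(0,6 \right)} 31 I{\left(\left(-1\right) 4 \right)} = 0 \cdot 31 \left(6 - 6 \left(\left(-1\right) 4\right)\right) = 0 \left(6 - -24\right) = 0 \left(6 + 24\right) = 0 \cdot 30 = 0$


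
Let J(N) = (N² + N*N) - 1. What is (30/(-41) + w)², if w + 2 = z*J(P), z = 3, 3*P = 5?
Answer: 1809025/15129 ≈ 119.57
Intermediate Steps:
P = 5/3 (P = (⅓)*5 = 5/3 ≈ 1.6667)
J(N) = -1 + 2*N² (J(N) = (N² + N²) - 1 = 2*N² - 1 = -1 + 2*N²)
w = 35/3 (w = -2 + 3*(-1 + 2*(5/3)²) = -2 + 3*(-1 + 2*(25/9)) = -2 + 3*(-1 + 50/9) = -2 + 3*(41/9) = -2 + 41/3 = 35/3 ≈ 11.667)
(30/(-41) + w)² = (30/(-41) + 35/3)² = (30*(-1/41) + 35/3)² = (-30/41 + 35/3)² = (1345/123)² = 1809025/15129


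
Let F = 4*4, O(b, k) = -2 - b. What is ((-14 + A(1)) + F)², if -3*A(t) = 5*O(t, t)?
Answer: 49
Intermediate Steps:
A(t) = 10/3 + 5*t/3 (A(t) = -5*(-2 - t)/3 = -(-10 - 5*t)/3 = 10/3 + 5*t/3)
F = 16
((-14 + A(1)) + F)² = ((-14 + (10/3 + (5/3)*1)) + 16)² = ((-14 + (10/3 + 5/3)) + 16)² = ((-14 + 5) + 16)² = (-9 + 16)² = 7² = 49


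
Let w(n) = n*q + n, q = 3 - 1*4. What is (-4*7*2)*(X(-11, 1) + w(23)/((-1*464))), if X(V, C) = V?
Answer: 616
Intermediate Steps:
q = -1 (q = 3 - 4 = -1)
w(n) = 0 (w(n) = n*(-1) + n = -n + n = 0)
(-4*7*2)*(X(-11, 1) + w(23)/((-1*464))) = (-4*7*2)*(-11 + 0/((-1*464))) = (-28*2)*(-11 + 0/(-464)) = -56*(-11 + 0*(-1/464)) = -56*(-11 + 0) = -56*(-11) = 616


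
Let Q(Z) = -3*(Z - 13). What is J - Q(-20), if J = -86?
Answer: -185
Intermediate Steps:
Q(Z) = 39 - 3*Z (Q(Z) = -3*(-13 + Z) = 39 - 3*Z)
J - Q(-20) = -86 - (39 - 3*(-20)) = -86 - (39 + 60) = -86 - 1*99 = -86 - 99 = -185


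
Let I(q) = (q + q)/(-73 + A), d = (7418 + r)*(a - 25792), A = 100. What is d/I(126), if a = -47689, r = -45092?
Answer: 593212113/2 ≈ 2.9661e+8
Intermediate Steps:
d = 2768323194 (d = (7418 - 45092)*(-47689 - 25792) = -37674*(-73481) = 2768323194)
I(q) = 2*q/27 (I(q) = (q + q)/(-73 + 100) = (2*q)/27 = (2*q)*(1/27) = 2*q/27)
d/I(126) = 2768323194/(((2/27)*126)) = 2768323194/(28/3) = 2768323194*(3/28) = 593212113/2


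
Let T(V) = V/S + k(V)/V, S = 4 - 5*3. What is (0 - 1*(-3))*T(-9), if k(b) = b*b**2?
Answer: 2700/11 ≈ 245.45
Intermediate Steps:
k(b) = b**3
S = -11 (S = 4 - 15 = -11)
T(V) = V**2 - V/11 (T(V) = V/(-11) + V**3/V = V*(-1/11) + V**2 = -V/11 + V**2 = V**2 - V/11)
(0 - 1*(-3))*T(-9) = (0 - 1*(-3))*(-9*(-1/11 - 9)) = (0 + 3)*(-9*(-100/11)) = 3*(900/11) = 2700/11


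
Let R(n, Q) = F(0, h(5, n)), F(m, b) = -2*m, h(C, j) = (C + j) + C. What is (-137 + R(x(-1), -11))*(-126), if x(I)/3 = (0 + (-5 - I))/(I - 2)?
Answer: 17262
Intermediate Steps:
x(I) = 3*(-5 - I)/(-2 + I) (x(I) = 3*((0 + (-5 - I))/(I - 2)) = 3*((-5 - I)/(-2 + I)) = 3*(-5 - I)/(-2 + I))
h(C, j) = j + 2*C
R(n, Q) = 0 (R(n, Q) = -2*0 = 0)
(-137 + R(x(-1), -11))*(-126) = (-137 + 0)*(-126) = -137*(-126) = 17262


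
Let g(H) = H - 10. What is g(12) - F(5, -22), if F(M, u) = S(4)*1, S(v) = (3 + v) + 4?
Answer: -9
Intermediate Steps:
S(v) = 7 + v
g(H) = -10 + H
F(M, u) = 11 (F(M, u) = (7 + 4)*1 = 11*1 = 11)
g(12) - F(5, -22) = (-10 + 12) - 1*11 = 2 - 11 = -9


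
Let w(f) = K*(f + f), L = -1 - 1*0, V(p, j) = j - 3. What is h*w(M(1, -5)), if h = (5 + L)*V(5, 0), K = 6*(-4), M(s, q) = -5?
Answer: -2880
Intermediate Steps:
K = -24
V(p, j) = -3 + j
L = -1 (L = -1 + 0 = -1)
w(f) = -48*f (w(f) = -24*(f + f) = -48*f)
h = -12 (h = (5 - 1)*(-3 + 0) = 4*(-3) = -12)
h*w(M(1, -5)) = -(-576)*(-5) = -12*240 = -2880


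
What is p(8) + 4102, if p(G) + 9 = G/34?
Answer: 69585/17 ≈ 4093.2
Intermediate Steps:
p(G) = -9 + G/34
p(8) + 4102 = (-9 + (1/34)*8) + 4102 = (-9 + 4/17) + 4102 = -149/17 + 4102 = 69585/17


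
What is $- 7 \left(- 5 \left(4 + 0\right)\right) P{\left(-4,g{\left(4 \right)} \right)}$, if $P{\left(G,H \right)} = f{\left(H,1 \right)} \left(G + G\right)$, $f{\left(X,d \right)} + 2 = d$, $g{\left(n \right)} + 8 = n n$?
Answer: $1120$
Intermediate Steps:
$g{\left(n \right)} = -8 + n^{2}$ ($g{\left(n \right)} = -8 + n n = -8 + n^{2}$)
$f{\left(X,d \right)} = -2 + d$
$P{\left(G,H \right)} = - 2 G$ ($P{\left(G,H \right)} = \left(-2 + 1\right) \left(G + G\right) = - 2 G$)
$- 7 \left(- 5 \left(4 + 0\right)\right) P{\left(-4,g{\left(4 \right)} \right)} = - 7 \left(- 5 \left(4 + 0\right)\right) \left(\left(-2\right) \left(-4\right)\right) = - 7 \left(\left(-5\right) 4\right) 8 = \left(-7\right) \left(-20\right) 8 = 140 \cdot 8 = 1120$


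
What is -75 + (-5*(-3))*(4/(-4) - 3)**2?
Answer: 165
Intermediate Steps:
-75 + (-5*(-3))*(4/(-4) - 3)**2 = -75 + 15*(4*(-1/4) - 3)**2 = -75 + 15*(-1 - 3)**2 = -75 + 15*(-4)**2 = -75 + 15*16 = -75 + 240 = 165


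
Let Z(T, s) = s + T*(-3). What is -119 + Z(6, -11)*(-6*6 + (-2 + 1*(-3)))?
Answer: 1070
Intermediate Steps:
Z(T, s) = s - 3*T
-119 + Z(6, -11)*(-6*6 + (-2 + 1*(-3))) = -119 + (-11 - 3*6)*(-6*6 + (-2 + 1*(-3))) = -119 + (-11 - 18)*(-36 + (-2 - 3)) = -119 - 29*(-36 - 5) = -119 - 29*(-41) = -119 + 1189 = 1070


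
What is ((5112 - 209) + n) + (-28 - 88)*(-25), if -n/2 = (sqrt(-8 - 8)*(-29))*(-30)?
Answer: 7803 - 6960*I ≈ 7803.0 - 6960.0*I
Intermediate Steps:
n = -6960*I (n = -2*sqrt(-8 - 8)*(-29)*(-30) = -2*sqrt(-16)*(-29)*(-30) = -2*(4*I)*(-29)*(-30) = -2*(-116*I)*(-30) = -6960*I ≈ -6960.0*I)
((5112 - 209) + n) + (-28 - 88)*(-25) = ((5112 - 209) - 6960*I) + (-28 - 88)*(-25) = (4903 - 6960*I) - 116*(-25) = (4903 - 6960*I) + 2900 = 7803 - 6960*I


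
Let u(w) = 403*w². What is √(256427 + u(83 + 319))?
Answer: √65382839 ≈ 8086.0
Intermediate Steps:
√(256427 + u(83 + 319)) = √(256427 + 403*(83 + 319)²) = √(256427 + 403*402²) = √(256427 + 403*161604) = √(256427 + 65126412) = √65382839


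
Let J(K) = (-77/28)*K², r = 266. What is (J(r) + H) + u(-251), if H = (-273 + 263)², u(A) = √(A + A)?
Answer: -194479 + I*√502 ≈ -1.9448e+5 + 22.405*I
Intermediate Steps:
u(A) = √2*√A (u(A) = √(2*A) = √2*√A)
H = 100 (H = (-10)² = 100)
J(K) = -11*K²/4 (J(K) = (-77*1/28)*K² = -11*K²/4)
(J(r) + H) + u(-251) = (-11/4*266² + 100) + √2*√(-251) = (-11/4*70756 + 100) + √2*(I*√251) = (-194579 + 100) + I*√502 = -194479 + I*√502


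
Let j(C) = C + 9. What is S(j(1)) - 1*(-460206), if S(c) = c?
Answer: 460216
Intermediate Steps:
j(C) = 9 + C
S(j(1)) - 1*(-460206) = (9 + 1) - 1*(-460206) = 10 + 460206 = 460216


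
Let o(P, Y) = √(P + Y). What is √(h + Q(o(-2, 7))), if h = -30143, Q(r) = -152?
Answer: I*√30295 ≈ 174.05*I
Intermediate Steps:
√(h + Q(o(-2, 7))) = √(-30143 - 152) = √(-30295) = I*√30295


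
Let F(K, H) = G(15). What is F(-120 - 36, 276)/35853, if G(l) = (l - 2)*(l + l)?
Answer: 130/11951 ≈ 0.010878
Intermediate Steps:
G(l) = 2*l*(-2 + l) (G(l) = (-2 + l)*(2*l) = 2*l*(-2 + l))
F(K, H) = 390 (F(K, H) = 2*15*(-2 + 15) = 2*15*13 = 390)
F(-120 - 36, 276)/35853 = 390/35853 = 390*(1/35853) = 130/11951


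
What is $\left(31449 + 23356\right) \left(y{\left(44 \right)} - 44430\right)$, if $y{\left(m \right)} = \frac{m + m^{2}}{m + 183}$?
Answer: $- \frac{552633342150}{227} \approx -2.4345 \cdot 10^{9}$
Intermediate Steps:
$y{\left(m \right)} = \frac{m + m^{2}}{183 + m}$
$\left(31449 + 23356\right) \left(y{\left(44 \right)} - 44430\right) = \left(31449 + 23356\right) \left(\frac{44 \left(1 + 44\right)}{183 + 44} - 44430\right) = 54805 \left(44 \cdot \frac{1}{227} \cdot 45 - 44430\right) = 54805 \left(\frac{1980}{227} - 44430\right) = 54805 \left(- \frac{10083630}{227}\right) = - \frac{552633342150}{227}$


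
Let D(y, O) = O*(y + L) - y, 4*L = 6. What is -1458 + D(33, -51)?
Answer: -6501/2 ≈ -3250.5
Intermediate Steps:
L = 3/2 (L = (¼)*6 = 3/2 ≈ 1.5000)
D(y, O) = -y + O*(3/2 + y) (D(y, O) = O*(y + 3/2) - y = O*(3/2 + y) - y = -y + O*(3/2 + y))
-1458 + D(33, -51) = -1458 + (-1*33 + (3/2)*(-51) - 51*33) = -1458 + (-33 - 153/2 - 1683) = -1458 - 3585/2 = -6501/2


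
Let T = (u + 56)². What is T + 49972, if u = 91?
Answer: 71581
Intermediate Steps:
T = 21609 (T = (91 + 56)² = 147² = 21609)
T + 49972 = 21609 + 49972 = 71581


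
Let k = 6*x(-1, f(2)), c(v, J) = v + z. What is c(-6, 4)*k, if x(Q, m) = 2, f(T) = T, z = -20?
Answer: -312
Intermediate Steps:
c(v, J) = -20 + v (c(v, J) = v - 20 = -20 + v)
k = 12 (k = 6*2 = 12)
c(-6, 4)*k = (-20 - 6)*12 = -26*12 = -312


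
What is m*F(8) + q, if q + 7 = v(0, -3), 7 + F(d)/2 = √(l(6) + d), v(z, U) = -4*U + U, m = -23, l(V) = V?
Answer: 324 - 46*√14 ≈ 151.88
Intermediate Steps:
v(z, U) = -3*U
F(d) = -14 + 2*√(6 + d)
q = 2 (q = -7 - 3*(-3) = -7 + 9 = 2)
m*F(8) + q = -23*(-14 + 2*√(6 + 8)) + 2 = -23*(-14 + 2*√14) + 2 = (322 - 46*√14) + 2 = 324 - 46*√14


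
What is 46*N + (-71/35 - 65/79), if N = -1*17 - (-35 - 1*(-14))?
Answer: 500876/2765 ≈ 181.15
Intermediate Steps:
N = 4 (N = -17 - (-35 + 14) = -17 - 1*(-21) = -17 + 21 = 4)
46*N + (-71/35 - 65/79) = 46*4 + (-71/35 - 65/79) = 184 + (-71*1/35 - 65*1/79) = 184 + (-71/35 - 65/79) = 184 - 7884/2765 = 500876/2765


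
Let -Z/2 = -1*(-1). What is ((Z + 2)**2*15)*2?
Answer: 0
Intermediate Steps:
Z = -2 (Z = -(-2)*(-1) = -2*1 = -2)
((Z + 2)**2*15)*2 = ((-2 + 2)**2*15)*2 = (0**2*15)*2 = (0*15)*2 = 0*2 = 0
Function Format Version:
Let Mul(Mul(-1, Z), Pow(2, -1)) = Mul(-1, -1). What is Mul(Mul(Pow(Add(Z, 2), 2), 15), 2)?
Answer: 0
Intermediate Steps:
Z = -2 (Z = Mul(-2, Mul(-1, -1)) = Mul(-2, 1) = -2)
Mul(Mul(Pow(Add(Z, 2), 2), 15), 2) = Mul(Mul(Pow(Add(-2, 2), 2), 15), 2) = Mul(Mul(Pow(0, 2), 15), 2) = Mul(Mul(0, 15), 2) = Mul(0, 2) = 0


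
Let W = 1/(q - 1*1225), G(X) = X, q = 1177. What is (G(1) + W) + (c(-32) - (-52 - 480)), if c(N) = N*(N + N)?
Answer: 123887/48 ≈ 2581.0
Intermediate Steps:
c(N) = 2*N² (c(N) = N*(2*N) = 2*N²)
W = -1/48 (W = 1/(1177 - 1*1225) = 1/(1177 - 1225) = 1/(-48) = -1/48 ≈ -0.020833)
(G(1) + W) + (c(-32) - (-52 - 480)) = (1 - 1/48) + (2*(-32)² - (-52 - 480)) = 47/48 + (2*1024 - 1*(-532)) = 47/48 + (2048 + 532) = 47/48 + 2580 = 123887/48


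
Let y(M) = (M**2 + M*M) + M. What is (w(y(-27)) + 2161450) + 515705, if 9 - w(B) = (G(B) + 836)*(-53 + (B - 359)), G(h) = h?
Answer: 367091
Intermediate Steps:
y(M) = M + 2*M**2 (y(M) = (M**2 + M**2) + M = 2*M**2 + M = M + 2*M**2)
w(B) = 9 - (-412 + B)*(836 + B) (w(B) = 9 - (B + 836)*(-53 + (B - 359)) = 9 - (836 + B)*(-53 + (-359 + B)) = 9 - (836 + B)*(-412 + B) = 9 - (-412 + B)*(836 + B))
(w(y(-27)) + 2161450) + 515705 = ((344441 - (-27*(1 + 2*(-27)))**2 - (-11448)*(1 + 2*(-27))) + 2161450) + 515705 = ((344441 - (-27*(1 - 54))**2 - (-11448)*(1 - 54)) + 2161450) + 515705 = ((344441 - (-27*(-53))**2 - (-11448)*(-53)) + 2161450) + 515705 = ((344441 - 1*1431**2 - 424*1431) + 2161450) + 515705 = ((344441 - 1*2047761 - 606744) + 2161450) + 515705 = ((344441 - 2047761 - 606744) + 2161450) + 515705 = (-2310064 + 2161450) + 515705 = -148614 + 515705 = 367091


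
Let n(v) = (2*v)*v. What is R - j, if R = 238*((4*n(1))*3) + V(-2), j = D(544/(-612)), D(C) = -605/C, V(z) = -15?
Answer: 40131/8 ≈ 5016.4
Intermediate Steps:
n(v) = 2*v²
j = 5445/8 (j = -605/(544/(-612)) = -605/(544*(-1/612)) = -605/(-8/9) = -605*(-9/8) = 5445/8 ≈ 680.63)
R = 5697 (R = 238*((4*(2*1²))*3) - 15 = 238*((4*(2*1))*3) - 15 = 238*((4*2)*3) - 15 = 238*(8*3) - 15 = 238*24 - 15 = 5712 - 15 = 5697)
R - j = 5697 - 1*5445/8 = 5697 - 5445/8 = 40131/8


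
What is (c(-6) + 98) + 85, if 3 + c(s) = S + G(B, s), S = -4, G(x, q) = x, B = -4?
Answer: 172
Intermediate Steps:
c(s) = -11 (c(s) = -3 + (-4 - 4) = -3 - 8 = -11)
(c(-6) + 98) + 85 = (-11 + 98) + 85 = 87 + 85 = 172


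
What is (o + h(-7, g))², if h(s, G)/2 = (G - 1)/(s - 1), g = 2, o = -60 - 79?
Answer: 310249/16 ≈ 19391.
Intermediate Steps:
o = -139
h(s, G) = 2*(-1 + G)/(-1 + s) (h(s, G) = 2*((G - 1)/(s - 1)) = 2*((-1 + G)/(-1 + s)) = 2*(-1 + G)/(-1 + s))
(o + h(-7, g))² = (-139 + 2*(-1 + 2)/(-1 - 7))² = (-139 + 2*1/(-8))² = (-139 + 2*(-⅛)*1)² = (-139 - ¼)² = (-557/4)² = 310249/16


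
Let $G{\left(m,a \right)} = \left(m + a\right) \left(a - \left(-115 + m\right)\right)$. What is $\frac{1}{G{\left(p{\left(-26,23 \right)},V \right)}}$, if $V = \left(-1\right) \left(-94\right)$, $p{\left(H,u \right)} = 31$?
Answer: $\frac{1}{22250} \approx 4.4944 \cdot 10^{-5}$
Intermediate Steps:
$V = 94$
$G{\left(m,a \right)} = \left(a + m\right) \left(115 + a - m\right)$
$\frac{1}{G{\left(p{\left(-26,23 \right)},V \right)}} = \frac{1}{94^{2} - 31^{2} + 115 \cdot 94 + 115 \cdot 31} = \frac{1}{8836 - 961 + 10810 + 3565} = \frac{1}{22250}$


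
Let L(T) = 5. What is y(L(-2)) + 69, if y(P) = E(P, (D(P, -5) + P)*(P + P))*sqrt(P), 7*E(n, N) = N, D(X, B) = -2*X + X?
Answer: 69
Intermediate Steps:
D(X, B) = -X
E(n, N) = N/7
y(P) = 0 (y(P) = (((-P + P)*(P + P))/7)*sqrt(P) = ((0*(2*P))/7)*sqrt(P) = ((1/7)*0)*sqrt(P) = 0*sqrt(P) = 0)
y(L(-2)) + 69 = 0 + 69 = 69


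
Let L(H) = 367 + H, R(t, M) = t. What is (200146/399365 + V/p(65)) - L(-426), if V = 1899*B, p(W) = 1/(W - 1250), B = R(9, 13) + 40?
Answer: -44036131686094/399365 ≈ -1.1027e+8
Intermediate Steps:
B = 49 (B = 9 + 40 = 49)
p(W) = 1/(-1250 + W)
V = 93051 (V = 1899*49 = 93051)
(200146/399365 + V/p(65)) - L(-426) = (200146/399365 + 93051/(1/(-1250 + 65))) - (367 - 426) = (200146*(1/399365) + 93051/(1/(-1185))) - 1*(-59) = (200146/399365 + 93051/(-1/1185)) + 59 = (200146/399365 + 93051*(-1185)) + 59 = (200146/399365 - 110265435) + 59 = -44036155248629/399365 + 59 = -44036131686094/399365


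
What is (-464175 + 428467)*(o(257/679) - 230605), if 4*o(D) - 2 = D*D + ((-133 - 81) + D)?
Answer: 3797286375666720/461041 ≈ 8.2363e+9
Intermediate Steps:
o(D) = -53 + D/4 + D**2/4 (o(D) = 1/2 + (D*D + ((-133 - 81) + D))/4 = 1/2 + (D**2 + (-214 + D))/4 = 1/2 + (-214 + D + D**2)/4 = 1/2 + (-107/2 + D/4 + D**2/4) = -53 + D/4 + D**2/4)
(-464175 + 428467)*(o(257/679) - 230605) = (-464175 + 428467)*((-53 + (257/679)/4 + (257/679)**2/4) - 230605) = -35708*((-53 + (257*(1/679))/4 + (257*(1/679))**2/4) - 230605) = -35708*((-53 + (1/4)*(257/679) + (257/679)**2/4) - 230605) = -35708*((-53 + 257/2716 + (1/4)*(66049/461041)) - 230605) = -35708*((-53 + 257/2716 + 66049/1844164) - 230605) = -35708*(-24375035/461041 - 230605) = -35708*(-106342734840/461041) = 3797286375666720/461041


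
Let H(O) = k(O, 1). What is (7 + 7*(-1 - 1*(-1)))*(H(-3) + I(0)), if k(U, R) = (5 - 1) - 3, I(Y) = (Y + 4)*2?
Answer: 63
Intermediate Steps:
I(Y) = 8 + 2*Y (I(Y) = (4 + Y)*2 = 8 + 2*Y)
k(U, R) = 1 (k(U, R) = 4 - 3 = 1)
H(O) = 1
(7 + 7*(-1 - 1*(-1)))*(H(-3) + I(0)) = (7 + 7*(-1 - 1*(-1)))*(1 + (8 + 2*0)) = (7 + 7*(-1 + 1))*(1 + (8 + 0)) = (7 + 7*0)*(1 + 8) = (7 + 0)*9 = 7*9 = 63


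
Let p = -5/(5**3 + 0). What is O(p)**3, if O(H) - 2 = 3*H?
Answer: 103823/15625 ≈ 6.6447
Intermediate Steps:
p = -1/25 (p = -5/(125 + 0) = -5/125 = -5*1/125 = -1/25 ≈ -0.040000)
O(H) = 2 + 3*H
O(p)**3 = (2 + 3*(-1/25))**3 = (2 - 3/25)**3 = (47/25)**3 = 103823/15625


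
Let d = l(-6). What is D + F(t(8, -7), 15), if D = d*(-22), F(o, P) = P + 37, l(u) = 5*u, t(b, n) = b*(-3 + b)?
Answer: 712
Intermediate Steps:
d = -30 (d = 5*(-6) = -30)
F(o, P) = 37 + P
D = 660 (D = -30*(-22) = 660)
D + F(t(8, -7), 15) = 660 + (37 + 15) = 660 + 52 = 712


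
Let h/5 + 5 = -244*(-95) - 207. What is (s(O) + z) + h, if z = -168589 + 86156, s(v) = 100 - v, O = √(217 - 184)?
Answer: 32507 - √33 ≈ 32501.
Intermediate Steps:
O = √33 ≈ 5.7446
z = -82433
h = 114840 (h = -25 + 5*(-244*(-95) - 207) = -25 + 5*(23180 - 207) = -25 + 5*22973 = -25 + 114865 = 114840)
(s(O) + z) + h = ((100 - √33) - 82433) + 114840 = (-82333 - √33) + 114840 = 32507 - √33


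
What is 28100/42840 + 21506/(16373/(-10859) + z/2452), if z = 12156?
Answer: 38334086807768/6148571373 ≈ 6234.6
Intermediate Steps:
28100/42840 + 21506/(16373/(-10859) + z/2452) = 28100/42840 + 21506/(16373/(-10859) + 12156/2452) = 28100*(1/42840) + 21506/(16373*(-1/10859) + 12156*(1/2452)) = 1405/2142 + 21506/(-16373/10859 + 3039/613) = 1405/2142 + 21506/(22963852/6656567) = 1405/2142 + 21506*(6656567/22963852) = 1405/2142 + 71578064951/11481926 = 38334086807768/6148571373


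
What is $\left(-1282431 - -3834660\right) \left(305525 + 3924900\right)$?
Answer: $10797013367325$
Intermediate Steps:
$\left(-1282431 - -3834660\right) \left(305525 + 3924900\right) = \left(-1282431 + 3834660\right) 4230425 = 2552229 \cdot 4230425 = 10797013367325$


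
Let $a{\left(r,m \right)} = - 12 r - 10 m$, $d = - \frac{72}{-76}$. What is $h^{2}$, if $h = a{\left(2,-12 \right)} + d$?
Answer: $\frac{3392964}{361} \approx 9398.8$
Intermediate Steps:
$d = \frac{18}{19}$ ($d = \left(-72\right) \left(- \frac{1}{76}\right) = \frac{18}{19} \approx 0.94737$)
$h = \frac{1842}{19}$ ($h = \left(\left(-12\right) 2 - -120\right) + \frac{18}{19} = \left(-24 + 120\right) + \frac{18}{19} = 96 + \frac{18}{19} = \frac{1842}{19} \approx 96.947$)
$h^{2} = \left(\frac{1842}{19}\right)^{2} = \frac{3392964}{361}$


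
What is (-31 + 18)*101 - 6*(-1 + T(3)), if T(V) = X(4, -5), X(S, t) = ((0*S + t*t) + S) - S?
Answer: -1457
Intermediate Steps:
X(S, t) = t² (X(S, t) = ((0 + t²) + S) - S = (t² + S) - S = (S + t²) - S = t²)
T(V) = 25 (T(V) = (-5)² = 25)
(-31 + 18)*101 - 6*(-1 + T(3)) = (-31 + 18)*101 - 6*(-1 + 25) = -13*101 - 6*24 = -1313 - 144 = -1457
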